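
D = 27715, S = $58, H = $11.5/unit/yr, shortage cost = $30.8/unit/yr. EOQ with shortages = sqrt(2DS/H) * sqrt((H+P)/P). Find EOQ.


Formula: EOQ* = sqrt(2DS/H) * sqrt((H+P)/P)
Base EOQ = sqrt(2*27715*58/11.5) = 528.73 units
Correction = sqrt((11.5+30.8)/30.8) = 1.17191
EOQ* = 528.73 * 1.17191 = 619.6 units

619.6 units


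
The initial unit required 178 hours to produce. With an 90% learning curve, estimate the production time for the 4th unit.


Formula: T_n = T_1 * (learning_rate)^(log2(n)) where learning_rate = rate/100
Doublings = log2(4) = 2
T_n = 178 * 0.9^2
T_n = 178 * 0.81 = 144.2 hours

144.2 hours


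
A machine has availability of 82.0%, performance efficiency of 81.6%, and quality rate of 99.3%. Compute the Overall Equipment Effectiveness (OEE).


Formula: OEE = Availability * Performance * Quality / 10000
A * P = 82.0% * 81.6% / 100 = 66.91%
OEE = 66.91% * 99.3% / 100 = 66.4%

66.4%


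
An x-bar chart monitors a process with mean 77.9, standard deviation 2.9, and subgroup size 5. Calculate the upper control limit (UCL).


UCL = 77.9 + 3 * 2.9 / sqrt(5)

81.79


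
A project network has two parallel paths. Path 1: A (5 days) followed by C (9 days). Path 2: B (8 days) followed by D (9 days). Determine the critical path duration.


Path 1 = 5 + 9 = 14 days
Path 2 = 8 + 9 = 17 days
Duration = max(14, 17) = 17 days

17 days


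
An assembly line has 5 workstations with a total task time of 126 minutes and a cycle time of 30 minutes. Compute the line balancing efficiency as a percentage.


Formula: Efficiency = Sum of Task Times / (N_stations * CT) * 100
Total station capacity = 5 stations * 30 min = 150 min
Efficiency = 126 / 150 * 100 = 84.0%

84.0%


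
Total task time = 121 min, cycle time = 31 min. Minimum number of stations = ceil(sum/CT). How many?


Formula: N_min = ceil(Sum of Task Times / Cycle Time)
N_min = ceil(121 min / 31 min) = ceil(3.9032)
N_min = 4 stations

4


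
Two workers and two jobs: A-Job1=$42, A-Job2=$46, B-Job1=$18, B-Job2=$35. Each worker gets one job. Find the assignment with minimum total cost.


Option 1: A->1 + B->2 = $42 + $35 = $77
Option 2: A->2 + B->1 = $46 + $18 = $64
Min cost = min($77, $64) = $64

$64


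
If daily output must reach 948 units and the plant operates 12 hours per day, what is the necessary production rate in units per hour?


Formula: Production Rate = Daily Demand / Available Hours
Rate = 948 units/day / 12 hours/day
Rate = 79.0 units/hour

79.0 units/hour


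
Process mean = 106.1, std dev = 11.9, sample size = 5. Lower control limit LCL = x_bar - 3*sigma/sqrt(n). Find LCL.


LCL = 106.1 - 3 * 11.9 / sqrt(5)

90.13


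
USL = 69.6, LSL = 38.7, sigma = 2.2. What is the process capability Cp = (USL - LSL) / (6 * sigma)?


Cp = (69.6 - 38.7) / (6 * 2.2)

2.34


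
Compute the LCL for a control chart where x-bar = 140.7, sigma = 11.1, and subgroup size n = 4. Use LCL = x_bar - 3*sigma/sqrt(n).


LCL = 140.7 - 3 * 11.1 / sqrt(4)

124.05


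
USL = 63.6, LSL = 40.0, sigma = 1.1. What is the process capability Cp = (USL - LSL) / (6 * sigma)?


Cp = (63.6 - 40.0) / (6 * 1.1)

3.58


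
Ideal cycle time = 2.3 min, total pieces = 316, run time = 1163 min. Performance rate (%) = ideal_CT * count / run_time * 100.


Formula: Performance = (Ideal CT * Total Count) / Run Time * 100
Ideal output time = 2.3 * 316 = 726.8 min
Performance = 726.8 / 1163 * 100 = 62.5%

62.5%


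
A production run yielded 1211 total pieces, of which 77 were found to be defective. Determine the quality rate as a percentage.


Formula: Quality Rate = Good Pieces / Total Pieces * 100
Good pieces = 1211 - 77 = 1134
QR = 1134 / 1211 * 100 = 93.6%

93.6%


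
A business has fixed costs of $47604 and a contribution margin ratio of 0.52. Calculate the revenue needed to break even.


Formula: BER = Fixed Costs / Contribution Margin Ratio
BER = $47604 / 0.52
BER = $91546.15 (to the nearest cent)

$91546.15


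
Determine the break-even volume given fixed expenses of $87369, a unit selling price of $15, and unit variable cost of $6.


Formula: BEQ = Fixed Costs / (Price - Variable Cost)
Contribution margin = $15 - $6 = $9/unit
BEQ = ceil($87369 / $9/unit) = ceil(9707.67) = 9708 units

9708 units


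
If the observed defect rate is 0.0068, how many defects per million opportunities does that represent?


DPMO = defect_rate * 1000000 = 0.0068 * 1000000

6800


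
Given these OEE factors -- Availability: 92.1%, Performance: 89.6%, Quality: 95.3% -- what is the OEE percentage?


Formula: OEE = Availability * Performance * Quality / 10000
A * P = 92.1% * 89.6% / 100 = 82.52%
OEE = 82.52% * 95.3% / 100 = 78.6%

78.6%


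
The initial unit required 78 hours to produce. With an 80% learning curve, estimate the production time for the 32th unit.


Formula: T_n = T_1 * (learning_rate)^(log2(n)) where learning_rate = rate/100
Doublings = log2(32) = 5
T_n = 78 * 0.8^5
T_n = 78 * 0.3277 = 25.6 hours

25.6 hours


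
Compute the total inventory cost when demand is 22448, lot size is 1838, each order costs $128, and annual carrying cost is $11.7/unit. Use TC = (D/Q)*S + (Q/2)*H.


TC = 22448/1838 * 128 + 1838/2 * 11.7

$12315.60


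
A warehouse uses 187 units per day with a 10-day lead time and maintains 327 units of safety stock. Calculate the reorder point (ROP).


Formula: ROP = (Daily Demand * Lead Time) + Safety Stock
Demand during lead time = 187 * 10 = 1870 units
ROP = 1870 + 327 = 2197 units

2197 units


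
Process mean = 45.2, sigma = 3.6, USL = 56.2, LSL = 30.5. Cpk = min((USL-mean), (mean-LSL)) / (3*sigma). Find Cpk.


Cpu = (56.2 - 45.2) / (3 * 3.6) = 1.02
Cpl = (45.2 - 30.5) / (3 * 3.6) = 1.36
Cpk = min(1.02, 1.36) = 1.02

1.02


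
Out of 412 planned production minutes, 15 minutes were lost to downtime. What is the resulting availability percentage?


Formula: Availability = (Planned Time - Downtime) / Planned Time * 100
Uptime = 412 - 15 = 397 min
Availability = 397 / 412 * 100 = 96.4%

96.4%


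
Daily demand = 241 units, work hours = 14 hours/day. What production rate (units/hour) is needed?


Formula: Production Rate = Daily Demand / Available Hours
Rate = 241 units/day / 14 hours/day
Rate = 17.2 units/hour

17.2 units/hour


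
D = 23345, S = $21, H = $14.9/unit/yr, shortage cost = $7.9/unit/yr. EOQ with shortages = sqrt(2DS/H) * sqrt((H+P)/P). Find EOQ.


Formula: EOQ* = sqrt(2DS/H) * sqrt((H+P)/P)
Base EOQ = sqrt(2*23345*21/14.9) = 256.52 units
Correction = sqrt((14.9+7.9)/7.9) = 1.69885
EOQ* = 256.52 * 1.69885 = 435.8 units

435.8 units


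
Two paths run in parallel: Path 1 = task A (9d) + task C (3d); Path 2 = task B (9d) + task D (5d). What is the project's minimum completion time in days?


Path 1 = 9 + 3 = 12 days
Path 2 = 9 + 5 = 14 days
Duration = max(12, 14) = 14 days

14 days


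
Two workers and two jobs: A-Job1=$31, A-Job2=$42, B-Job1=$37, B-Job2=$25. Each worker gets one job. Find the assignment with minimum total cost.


Option 1: A->1 + B->2 = $31 + $25 = $56
Option 2: A->2 + B->1 = $42 + $37 = $79
Min cost = min($56, $79) = $56

$56


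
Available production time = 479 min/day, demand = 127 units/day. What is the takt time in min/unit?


Formula: Takt Time = Available Production Time / Customer Demand
Takt = 479 min/day / 127 units/day
Takt = 3.77 min/unit

3.77 min/unit


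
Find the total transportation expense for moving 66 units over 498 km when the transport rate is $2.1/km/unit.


TC = dist * cost * units = 498 * 2.1 * 66 = $69022.80

$69022.80


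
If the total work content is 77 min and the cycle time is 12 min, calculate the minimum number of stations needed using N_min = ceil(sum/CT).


Formula: N_min = ceil(Sum of Task Times / Cycle Time)
N_min = ceil(77 min / 12 min) = ceil(6.4167)
N_min = 7 stations

7


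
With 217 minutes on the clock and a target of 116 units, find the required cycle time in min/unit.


Formula: CT = Available Time / Number of Units
CT = 217 min / 116 units
CT = 1.87 min/unit

1.87 min/unit


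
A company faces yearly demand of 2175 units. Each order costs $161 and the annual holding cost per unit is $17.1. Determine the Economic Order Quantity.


Formula: EOQ = sqrt(2 * D * S / H)
Numerator: 2 * 2175 * 161 = 700350
2DS/H = 700350 / 17.1 = 40956.1
EOQ = sqrt(40956.1) = 202.4 units

202.4 units


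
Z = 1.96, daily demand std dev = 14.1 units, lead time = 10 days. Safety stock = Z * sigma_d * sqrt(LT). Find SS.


Formula: SS = z * sigma_d * sqrt(LT)
sqrt(LT) = sqrt(10) = 3.1623
SS = 1.96 * 14.1 * 3.1623
SS = 87.4 units

87.4 units


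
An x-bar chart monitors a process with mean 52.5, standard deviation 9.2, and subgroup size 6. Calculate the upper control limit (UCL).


UCL = 52.5 + 3 * 9.2 / sqrt(6)

63.77


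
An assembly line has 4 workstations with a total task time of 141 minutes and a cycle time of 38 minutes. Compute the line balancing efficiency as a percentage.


Formula: Efficiency = Sum of Task Times / (N_stations * CT) * 100
Total station capacity = 4 stations * 38 min = 152 min
Efficiency = 141 / 152 * 100 = 92.8%

92.8%


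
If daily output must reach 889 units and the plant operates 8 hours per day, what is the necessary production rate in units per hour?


Formula: Production Rate = Daily Demand / Available Hours
Rate = 889 units/day / 8 hours/day
Rate = 111.1 units/hour

111.1 units/hour


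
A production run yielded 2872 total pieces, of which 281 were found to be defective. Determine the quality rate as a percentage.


Formula: Quality Rate = Good Pieces / Total Pieces * 100
Good pieces = 2872 - 281 = 2591
QR = 2591 / 2872 * 100 = 90.2%

90.2%


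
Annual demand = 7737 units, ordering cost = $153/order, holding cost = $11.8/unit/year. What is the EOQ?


Formula: EOQ = sqrt(2 * D * S / H)
Numerator: 2 * 7737 * 153 = 2367522
2DS/H = 2367522 / 11.8 = 200637.5
EOQ = sqrt(200637.5) = 447.9 units

447.9 units


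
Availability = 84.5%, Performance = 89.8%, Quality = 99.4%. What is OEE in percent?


Formula: OEE = Availability * Performance * Quality / 10000
A * P = 84.5% * 89.8% / 100 = 75.88%
OEE = 75.88% * 99.4% / 100 = 75.4%

75.4%


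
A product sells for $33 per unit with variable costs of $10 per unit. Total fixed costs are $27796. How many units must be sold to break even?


Formula: BEQ = Fixed Costs / (Price - Variable Cost)
Contribution margin = $33 - $10 = $23/unit
BEQ = ceil($27796 / $23/unit) = ceil(1208.52) = 1209 units

1209 units


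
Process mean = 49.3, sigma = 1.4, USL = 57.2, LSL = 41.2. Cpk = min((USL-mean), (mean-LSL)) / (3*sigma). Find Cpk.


Cpu = (57.2 - 49.3) / (3 * 1.4) = 1.88
Cpl = (49.3 - 41.2) / (3 * 1.4) = 1.93
Cpk = min(1.88, 1.93) = 1.88

1.88


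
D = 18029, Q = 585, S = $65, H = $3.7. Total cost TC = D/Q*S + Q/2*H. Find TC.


TC = 18029/585 * 65 + 585/2 * 3.7

$3085.47


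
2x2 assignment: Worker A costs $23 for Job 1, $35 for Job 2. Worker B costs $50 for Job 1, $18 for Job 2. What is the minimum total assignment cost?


Option 1: A->1 + B->2 = $23 + $18 = $41
Option 2: A->2 + B->1 = $35 + $50 = $85
Min cost = min($41, $85) = $41

$41


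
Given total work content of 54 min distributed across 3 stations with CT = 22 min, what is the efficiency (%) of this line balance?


Formula: Efficiency = Sum of Task Times / (N_stations * CT) * 100
Total station capacity = 3 stations * 22 min = 66 min
Efficiency = 54 / 66 * 100 = 81.8%

81.8%


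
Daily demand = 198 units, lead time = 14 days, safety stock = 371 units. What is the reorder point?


Formula: ROP = (Daily Demand * Lead Time) + Safety Stock
Demand during lead time = 198 * 14 = 2772 units
ROP = 2772 + 371 = 3143 units

3143 units


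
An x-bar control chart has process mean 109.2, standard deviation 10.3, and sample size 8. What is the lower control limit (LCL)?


LCL = 109.2 - 3 * 10.3 / sqrt(8)

98.28


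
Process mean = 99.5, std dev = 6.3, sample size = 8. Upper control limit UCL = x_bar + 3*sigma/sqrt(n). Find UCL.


UCL = 99.5 + 3 * 6.3 / sqrt(8)

106.18


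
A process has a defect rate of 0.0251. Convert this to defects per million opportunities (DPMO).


DPMO = defect_rate * 1000000 = 0.0251 * 1000000

25100


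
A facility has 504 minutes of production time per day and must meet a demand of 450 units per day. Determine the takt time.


Formula: Takt Time = Available Production Time / Customer Demand
Takt = 504 min/day / 450 units/day
Takt = 1.12 min/unit

1.12 min/unit


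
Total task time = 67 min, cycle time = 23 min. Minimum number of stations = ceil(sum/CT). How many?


Formula: N_min = ceil(Sum of Task Times / Cycle Time)
N_min = ceil(67 min / 23 min) = ceil(2.913)
N_min = 3 stations

3


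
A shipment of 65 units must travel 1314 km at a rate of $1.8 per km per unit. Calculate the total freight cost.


TC = dist * cost * units = 1314 * 1.8 * 65 = $153738.00

$153738.00


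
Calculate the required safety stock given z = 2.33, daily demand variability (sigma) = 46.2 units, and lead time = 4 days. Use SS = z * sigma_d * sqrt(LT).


Formula: SS = z * sigma_d * sqrt(LT)
sqrt(LT) = sqrt(4) = 2.0
SS = 2.33 * 46.2 * 2.0
SS = 215.3 units

215.3 units


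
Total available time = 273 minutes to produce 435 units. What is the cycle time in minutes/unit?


Formula: CT = Available Time / Number of Units
CT = 273 min / 435 units
CT = 0.63 min/unit

0.63 min/unit


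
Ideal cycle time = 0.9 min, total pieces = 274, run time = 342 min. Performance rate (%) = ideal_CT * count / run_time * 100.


Formula: Performance = (Ideal CT * Total Count) / Run Time * 100
Ideal output time = 0.9 * 274 = 246.6 min
Performance = 246.6 / 342 * 100 = 72.1%

72.1%


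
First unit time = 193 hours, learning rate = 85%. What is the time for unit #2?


Formula: T_n = T_1 * (learning_rate)^(log2(n)) where learning_rate = rate/100
Doublings = log2(2) = 1
T_n = 193 * 0.85^1
T_n = 193 * 0.85 = 164.1 hours

164.1 hours


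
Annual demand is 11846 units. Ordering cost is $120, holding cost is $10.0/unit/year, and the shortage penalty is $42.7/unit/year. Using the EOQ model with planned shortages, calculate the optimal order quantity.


Formula: EOQ* = sqrt(2DS/H) * sqrt((H+P)/P)
Base EOQ = sqrt(2*11846*120/10.0) = 533.2 units
Correction = sqrt((10.0+42.7)/42.7) = 1.11094
EOQ* = 533.2 * 1.11094 = 592.4 units

592.4 units


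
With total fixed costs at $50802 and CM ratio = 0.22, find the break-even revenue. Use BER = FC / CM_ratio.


Formula: BER = Fixed Costs / Contribution Margin Ratio
BER = $50802 / 0.22
BER = $230918.18 (to the nearest cent)

$230918.18


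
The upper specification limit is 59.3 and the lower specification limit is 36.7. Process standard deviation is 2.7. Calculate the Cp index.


Cp = (59.3 - 36.7) / (6 * 2.7)

1.4


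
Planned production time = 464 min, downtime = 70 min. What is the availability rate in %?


Formula: Availability = (Planned Time - Downtime) / Planned Time * 100
Uptime = 464 - 70 = 394 min
Availability = 394 / 464 * 100 = 84.9%

84.9%


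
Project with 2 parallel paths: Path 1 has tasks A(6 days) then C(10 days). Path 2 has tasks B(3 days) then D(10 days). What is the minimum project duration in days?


Path 1 = 6 + 10 = 16 days
Path 2 = 3 + 10 = 13 days
Duration = max(16, 13) = 16 days

16 days


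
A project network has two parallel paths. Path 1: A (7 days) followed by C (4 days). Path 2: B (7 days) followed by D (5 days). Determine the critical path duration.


Path 1 = 7 + 4 = 11 days
Path 2 = 7 + 5 = 12 days
Duration = max(11, 12) = 12 days

12 days


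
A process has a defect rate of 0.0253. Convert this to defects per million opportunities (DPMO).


DPMO = defect_rate * 1000000 = 0.0253 * 1000000

25300


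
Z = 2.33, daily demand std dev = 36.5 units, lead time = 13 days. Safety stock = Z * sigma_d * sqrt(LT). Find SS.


Formula: SS = z * sigma_d * sqrt(LT)
sqrt(LT) = sqrt(13) = 3.6056
SS = 2.33 * 36.5 * 3.6056
SS = 306.6 units

306.6 units


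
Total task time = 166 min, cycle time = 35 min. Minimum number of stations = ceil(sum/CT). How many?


Formula: N_min = ceil(Sum of Task Times / Cycle Time)
N_min = ceil(166 min / 35 min) = ceil(4.7429)
N_min = 5 stations

5


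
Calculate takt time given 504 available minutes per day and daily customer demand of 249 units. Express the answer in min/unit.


Formula: Takt Time = Available Production Time / Customer Demand
Takt = 504 min/day / 249 units/day
Takt = 2.02 min/unit

2.02 min/unit


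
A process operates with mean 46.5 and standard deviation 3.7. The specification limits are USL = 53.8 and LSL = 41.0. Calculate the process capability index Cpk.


Cpu = (53.8 - 46.5) / (3 * 3.7) = 0.66
Cpl = (46.5 - 41.0) / (3 * 3.7) = 0.5
Cpk = min(0.66, 0.5) = 0.5

0.5


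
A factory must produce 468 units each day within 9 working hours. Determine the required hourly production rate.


Formula: Production Rate = Daily Demand / Available Hours
Rate = 468 units/day / 9 hours/day
Rate = 52.0 units/hour

52.0 units/hour


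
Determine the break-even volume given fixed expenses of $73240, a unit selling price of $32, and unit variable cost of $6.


Formula: BEQ = Fixed Costs / (Price - Variable Cost)
Contribution margin = $32 - $6 = $26/unit
BEQ = ceil($73240 / $26/unit) = ceil(2816.92) = 2817 units

2817 units


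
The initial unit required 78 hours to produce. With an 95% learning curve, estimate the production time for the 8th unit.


Formula: T_n = T_1 * (learning_rate)^(log2(n)) where learning_rate = rate/100
Doublings = log2(8) = 3
T_n = 78 * 0.95^3
T_n = 78 * 0.8574 = 66.9 hours

66.9 hours


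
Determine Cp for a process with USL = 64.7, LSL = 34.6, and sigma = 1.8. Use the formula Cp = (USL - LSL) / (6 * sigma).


Cp = (64.7 - 34.6) / (6 * 1.8)

2.79


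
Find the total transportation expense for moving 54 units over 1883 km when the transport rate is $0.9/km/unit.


TC = dist * cost * units = 1883 * 0.9 * 54 = $91513.80

$91513.80


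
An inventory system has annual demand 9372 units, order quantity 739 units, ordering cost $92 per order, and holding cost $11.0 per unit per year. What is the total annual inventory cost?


TC = 9372/739 * 92 + 739/2 * 11.0

$5231.24


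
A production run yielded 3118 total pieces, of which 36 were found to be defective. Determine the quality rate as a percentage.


Formula: Quality Rate = Good Pieces / Total Pieces * 100
Good pieces = 3118 - 36 = 3082
QR = 3082 / 3118 * 100 = 98.8%

98.8%


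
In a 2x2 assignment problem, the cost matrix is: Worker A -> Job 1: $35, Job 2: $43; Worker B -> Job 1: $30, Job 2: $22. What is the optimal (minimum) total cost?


Option 1: A->1 + B->2 = $35 + $22 = $57
Option 2: A->2 + B->1 = $43 + $30 = $73
Min cost = min($57, $73) = $57

$57


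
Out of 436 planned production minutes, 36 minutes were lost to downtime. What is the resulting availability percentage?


Formula: Availability = (Planned Time - Downtime) / Planned Time * 100
Uptime = 436 - 36 = 400 min
Availability = 400 / 436 * 100 = 91.7%

91.7%


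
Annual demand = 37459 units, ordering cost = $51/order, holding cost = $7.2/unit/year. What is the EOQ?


Formula: EOQ = sqrt(2 * D * S / H)
Numerator: 2 * 37459 * 51 = 3820818
2DS/H = 3820818 / 7.2 = 530669.2
EOQ = sqrt(530669.2) = 728.5 units

728.5 units


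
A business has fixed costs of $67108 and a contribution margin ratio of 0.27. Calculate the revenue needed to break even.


Formula: BER = Fixed Costs / Contribution Margin Ratio
BER = $67108 / 0.27
BER = $248548.15 (to the nearest cent)

$248548.15


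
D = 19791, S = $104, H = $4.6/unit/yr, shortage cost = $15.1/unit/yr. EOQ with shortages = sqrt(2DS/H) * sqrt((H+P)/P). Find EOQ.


Formula: EOQ* = sqrt(2DS/H) * sqrt((H+P)/P)
Base EOQ = sqrt(2*19791*104/4.6) = 945.99 units
Correction = sqrt((4.6+15.1)/15.1) = 1.14221
EOQ* = 945.99 * 1.14221 = 1080.5 units

1080.5 units


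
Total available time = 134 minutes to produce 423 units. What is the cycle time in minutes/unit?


Formula: CT = Available Time / Number of Units
CT = 134 min / 423 units
CT = 0.32 min/unit

0.32 min/unit


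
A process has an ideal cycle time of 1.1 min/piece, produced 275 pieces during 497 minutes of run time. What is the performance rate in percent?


Formula: Performance = (Ideal CT * Total Count) / Run Time * 100
Ideal output time = 1.1 * 275 = 302.5 min
Performance = 302.5 / 497 * 100 = 60.9%

60.9%


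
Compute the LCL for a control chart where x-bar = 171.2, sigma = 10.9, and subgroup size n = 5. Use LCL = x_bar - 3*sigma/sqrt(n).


LCL = 171.2 - 3 * 10.9 / sqrt(5)

156.58


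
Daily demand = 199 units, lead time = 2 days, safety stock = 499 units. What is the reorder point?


Formula: ROP = (Daily Demand * Lead Time) + Safety Stock
Demand during lead time = 199 * 2 = 398 units
ROP = 398 + 499 = 897 units

897 units


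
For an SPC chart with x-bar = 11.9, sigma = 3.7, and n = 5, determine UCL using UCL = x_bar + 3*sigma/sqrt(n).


UCL = 11.9 + 3 * 3.7 / sqrt(5)

16.86


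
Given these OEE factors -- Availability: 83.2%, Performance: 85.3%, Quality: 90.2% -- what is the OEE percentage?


Formula: OEE = Availability * Performance * Quality / 10000
A * P = 83.2% * 85.3% / 100 = 70.97%
OEE = 70.97% * 90.2% / 100 = 64.0%

64.0%


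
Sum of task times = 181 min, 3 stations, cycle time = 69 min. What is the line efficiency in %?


Formula: Efficiency = Sum of Task Times / (N_stations * CT) * 100
Total station capacity = 3 stations * 69 min = 207 min
Efficiency = 181 / 207 * 100 = 87.4%

87.4%


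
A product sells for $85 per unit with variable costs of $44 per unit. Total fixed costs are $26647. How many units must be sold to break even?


Formula: BEQ = Fixed Costs / (Price - Variable Cost)
Contribution margin = $85 - $44 = $41/unit
BEQ = ceil($26647 / $41/unit) = ceil(649.93) = 650 units

650 units


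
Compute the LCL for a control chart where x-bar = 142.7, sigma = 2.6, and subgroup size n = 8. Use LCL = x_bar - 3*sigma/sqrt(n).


LCL = 142.7 - 3 * 2.6 / sqrt(8)

139.94


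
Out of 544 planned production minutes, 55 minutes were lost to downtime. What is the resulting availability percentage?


Formula: Availability = (Planned Time - Downtime) / Planned Time * 100
Uptime = 544 - 55 = 489 min
Availability = 489 / 544 * 100 = 89.9%

89.9%


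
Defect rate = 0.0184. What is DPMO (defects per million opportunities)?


DPMO = defect_rate * 1000000 = 0.0184 * 1000000

18400


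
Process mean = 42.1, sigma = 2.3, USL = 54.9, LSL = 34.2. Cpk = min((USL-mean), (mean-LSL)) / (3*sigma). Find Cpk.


Cpu = (54.9 - 42.1) / (3 * 2.3) = 1.86
Cpl = (42.1 - 34.2) / (3 * 2.3) = 1.14
Cpk = min(1.86, 1.14) = 1.14

1.14


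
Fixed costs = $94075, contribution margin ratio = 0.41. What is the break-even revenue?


Formula: BER = Fixed Costs / Contribution Margin Ratio
BER = $94075 / 0.41
BER = $229451.22 (to the nearest cent)

$229451.22


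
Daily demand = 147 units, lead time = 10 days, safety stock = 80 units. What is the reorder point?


Formula: ROP = (Daily Demand * Lead Time) + Safety Stock
Demand during lead time = 147 * 10 = 1470 units
ROP = 1470 + 80 = 1550 units

1550 units


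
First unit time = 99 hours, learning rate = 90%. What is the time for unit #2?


Formula: T_n = T_1 * (learning_rate)^(log2(n)) where learning_rate = rate/100
Doublings = log2(2) = 1
T_n = 99 * 0.9^1
T_n = 99 * 0.9 = 89.1 hours

89.1 hours


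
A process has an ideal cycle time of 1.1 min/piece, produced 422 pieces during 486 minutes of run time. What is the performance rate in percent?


Formula: Performance = (Ideal CT * Total Count) / Run Time * 100
Ideal output time = 1.1 * 422 = 464.2 min
Performance = 464.2 / 486 * 100 = 95.5%

95.5%


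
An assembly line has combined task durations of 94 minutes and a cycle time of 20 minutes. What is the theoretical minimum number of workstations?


Formula: N_min = ceil(Sum of Task Times / Cycle Time)
N_min = ceil(94 min / 20 min) = ceil(4.7)
N_min = 5 stations

5


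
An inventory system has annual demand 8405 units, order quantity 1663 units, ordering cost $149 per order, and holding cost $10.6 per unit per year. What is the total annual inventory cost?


TC = 8405/1663 * 149 + 1663/2 * 10.6

$9566.96


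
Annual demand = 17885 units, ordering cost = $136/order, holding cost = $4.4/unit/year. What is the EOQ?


Formula: EOQ = sqrt(2 * D * S / H)
Numerator: 2 * 17885 * 136 = 4864720
2DS/H = 4864720 / 4.4 = 1105618.2
EOQ = sqrt(1105618.2) = 1051.5 units

1051.5 units


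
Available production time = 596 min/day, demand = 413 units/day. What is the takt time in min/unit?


Formula: Takt Time = Available Production Time / Customer Demand
Takt = 596 min/day / 413 units/day
Takt = 1.44 min/unit

1.44 min/unit


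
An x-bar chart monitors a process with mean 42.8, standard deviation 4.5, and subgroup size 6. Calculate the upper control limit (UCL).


UCL = 42.8 + 3 * 4.5 / sqrt(6)

48.31


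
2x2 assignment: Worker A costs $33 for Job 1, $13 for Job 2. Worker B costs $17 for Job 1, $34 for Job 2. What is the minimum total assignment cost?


Option 1: A->1 + B->2 = $33 + $34 = $67
Option 2: A->2 + B->1 = $13 + $17 = $30
Min cost = min($67, $30) = $30

$30


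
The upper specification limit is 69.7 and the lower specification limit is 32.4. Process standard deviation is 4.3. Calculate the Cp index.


Cp = (69.7 - 32.4) / (6 * 4.3)

1.45


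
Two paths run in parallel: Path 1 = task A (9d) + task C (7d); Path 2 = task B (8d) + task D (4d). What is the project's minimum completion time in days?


Path 1 = 9 + 7 = 16 days
Path 2 = 8 + 4 = 12 days
Duration = max(16, 12) = 16 days

16 days


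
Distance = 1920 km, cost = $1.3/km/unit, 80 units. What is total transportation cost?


TC = dist * cost * units = 1920 * 1.3 * 80 = $199680.00

$199680.00


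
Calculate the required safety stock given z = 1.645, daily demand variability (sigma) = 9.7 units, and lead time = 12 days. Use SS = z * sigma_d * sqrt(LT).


Formula: SS = z * sigma_d * sqrt(LT)
sqrt(LT) = sqrt(12) = 3.4641
SS = 1.645 * 9.7 * 3.4641
SS = 55.3 units

55.3 units


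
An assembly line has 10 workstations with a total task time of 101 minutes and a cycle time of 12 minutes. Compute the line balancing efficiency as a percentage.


Formula: Efficiency = Sum of Task Times / (N_stations * CT) * 100
Total station capacity = 10 stations * 12 min = 120 min
Efficiency = 101 / 120 * 100 = 84.2%

84.2%


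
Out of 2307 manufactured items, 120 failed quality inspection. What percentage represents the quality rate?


Formula: Quality Rate = Good Pieces / Total Pieces * 100
Good pieces = 2307 - 120 = 2187
QR = 2187 / 2307 * 100 = 94.8%

94.8%


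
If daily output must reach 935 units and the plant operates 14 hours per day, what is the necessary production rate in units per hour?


Formula: Production Rate = Daily Demand / Available Hours
Rate = 935 units/day / 14 hours/day
Rate = 66.8 units/hour

66.8 units/hour


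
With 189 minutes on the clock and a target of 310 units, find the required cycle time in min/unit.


Formula: CT = Available Time / Number of Units
CT = 189 min / 310 units
CT = 0.61 min/unit

0.61 min/unit


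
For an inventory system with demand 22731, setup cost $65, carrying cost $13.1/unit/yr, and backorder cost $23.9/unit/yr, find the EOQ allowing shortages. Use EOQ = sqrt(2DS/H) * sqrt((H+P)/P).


Formula: EOQ* = sqrt(2DS/H) * sqrt((H+P)/P)
Base EOQ = sqrt(2*22731*65/13.1) = 474.95 units
Correction = sqrt((13.1+23.9)/23.9) = 1.24423
EOQ* = 474.95 * 1.24423 = 590.9 units

590.9 units


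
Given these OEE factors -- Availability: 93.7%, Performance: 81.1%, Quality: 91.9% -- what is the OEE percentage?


Formula: OEE = Availability * Performance * Quality / 10000
A * P = 93.7% * 81.1% / 100 = 75.99%
OEE = 75.99% * 91.9% / 100 = 69.8%

69.8%


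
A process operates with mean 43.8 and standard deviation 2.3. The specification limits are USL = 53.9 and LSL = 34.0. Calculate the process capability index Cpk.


Cpu = (53.9 - 43.8) / (3 * 2.3) = 1.46
Cpl = (43.8 - 34.0) / (3 * 2.3) = 1.42
Cpk = min(1.46, 1.42) = 1.42

1.42


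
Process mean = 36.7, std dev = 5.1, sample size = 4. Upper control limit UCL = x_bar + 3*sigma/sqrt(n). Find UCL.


UCL = 36.7 + 3 * 5.1 / sqrt(4)

44.35


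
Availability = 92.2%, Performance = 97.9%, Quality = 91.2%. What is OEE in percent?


Formula: OEE = Availability * Performance * Quality / 10000
A * P = 92.2% * 97.9% / 100 = 90.26%
OEE = 90.26% * 91.2% / 100 = 82.3%

82.3%


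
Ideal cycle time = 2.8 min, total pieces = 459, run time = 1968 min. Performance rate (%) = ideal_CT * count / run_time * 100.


Formula: Performance = (Ideal CT * Total Count) / Run Time * 100
Ideal output time = 2.8 * 459 = 1285.2 min
Performance = 1285.2 / 1968 * 100 = 65.3%

65.3%


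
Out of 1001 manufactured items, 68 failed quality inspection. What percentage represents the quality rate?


Formula: Quality Rate = Good Pieces / Total Pieces * 100
Good pieces = 1001 - 68 = 933
QR = 933 / 1001 * 100 = 93.2%

93.2%


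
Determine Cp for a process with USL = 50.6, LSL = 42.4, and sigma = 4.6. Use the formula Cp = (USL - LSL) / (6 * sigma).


Cp = (50.6 - 42.4) / (6 * 4.6)

0.3


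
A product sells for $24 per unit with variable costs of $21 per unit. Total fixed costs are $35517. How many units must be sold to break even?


Formula: BEQ = Fixed Costs / (Price - Variable Cost)
Contribution margin = $24 - $21 = $3/unit
BEQ = ceil($35517 / $3/unit) = ceil(11839.0) = 11839 units

11839 units


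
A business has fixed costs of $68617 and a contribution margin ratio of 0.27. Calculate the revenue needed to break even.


Formula: BER = Fixed Costs / Contribution Margin Ratio
BER = $68617 / 0.27
BER = $254137.04 (to the nearest cent)

$254137.04


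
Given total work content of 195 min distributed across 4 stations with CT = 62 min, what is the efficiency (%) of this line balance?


Formula: Efficiency = Sum of Task Times / (N_stations * CT) * 100
Total station capacity = 4 stations * 62 min = 248 min
Efficiency = 195 / 248 * 100 = 78.6%

78.6%


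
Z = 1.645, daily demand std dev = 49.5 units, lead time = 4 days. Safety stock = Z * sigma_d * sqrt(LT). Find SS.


Formula: SS = z * sigma_d * sqrt(LT)
sqrt(LT) = sqrt(4) = 2.0
SS = 1.645 * 49.5 * 2.0
SS = 162.9 units

162.9 units


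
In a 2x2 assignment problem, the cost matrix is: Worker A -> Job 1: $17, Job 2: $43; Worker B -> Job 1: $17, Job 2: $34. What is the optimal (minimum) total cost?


Option 1: A->1 + B->2 = $17 + $34 = $51
Option 2: A->2 + B->1 = $43 + $17 = $60
Min cost = min($51, $60) = $51

$51


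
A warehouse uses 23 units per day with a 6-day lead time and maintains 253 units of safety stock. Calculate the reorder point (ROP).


Formula: ROP = (Daily Demand * Lead Time) + Safety Stock
Demand during lead time = 23 * 6 = 138 units
ROP = 138 + 253 = 391 units

391 units


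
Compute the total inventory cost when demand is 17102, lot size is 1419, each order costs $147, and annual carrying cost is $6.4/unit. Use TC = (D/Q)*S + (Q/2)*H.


TC = 17102/1419 * 147 + 1419/2 * 6.4

$6312.47


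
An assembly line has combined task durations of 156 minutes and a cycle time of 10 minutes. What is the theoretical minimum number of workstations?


Formula: N_min = ceil(Sum of Task Times / Cycle Time)
N_min = ceil(156 min / 10 min) = ceil(15.6)
N_min = 16 stations

16


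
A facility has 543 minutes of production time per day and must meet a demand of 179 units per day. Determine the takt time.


Formula: Takt Time = Available Production Time / Customer Demand
Takt = 543 min/day / 179 units/day
Takt = 3.03 min/unit

3.03 min/unit


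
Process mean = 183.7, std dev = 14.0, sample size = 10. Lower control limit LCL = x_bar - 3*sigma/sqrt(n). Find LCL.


LCL = 183.7 - 3 * 14.0 / sqrt(10)

170.42


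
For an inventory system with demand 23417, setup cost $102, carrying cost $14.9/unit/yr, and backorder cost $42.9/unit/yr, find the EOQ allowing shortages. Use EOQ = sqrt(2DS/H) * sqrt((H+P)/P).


Formula: EOQ* = sqrt(2DS/H) * sqrt((H+P)/P)
Base EOQ = sqrt(2*23417*102/14.9) = 566.22 units
Correction = sqrt((14.9+42.9)/42.9) = 1.16074
EOQ* = 566.22 * 1.16074 = 657.2 units

657.2 units


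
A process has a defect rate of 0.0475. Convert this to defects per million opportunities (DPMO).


DPMO = defect_rate * 1000000 = 0.0475 * 1000000

47500


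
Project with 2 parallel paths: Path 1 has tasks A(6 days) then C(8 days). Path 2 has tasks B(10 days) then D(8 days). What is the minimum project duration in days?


Path 1 = 6 + 8 = 14 days
Path 2 = 10 + 8 = 18 days
Duration = max(14, 18) = 18 days

18 days


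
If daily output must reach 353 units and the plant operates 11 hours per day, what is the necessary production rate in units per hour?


Formula: Production Rate = Daily Demand / Available Hours
Rate = 353 units/day / 11 hours/day
Rate = 32.1 units/hour

32.1 units/hour


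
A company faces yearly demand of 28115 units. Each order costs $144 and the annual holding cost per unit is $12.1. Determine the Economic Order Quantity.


Formula: EOQ = sqrt(2 * D * S / H)
Numerator: 2 * 28115 * 144 = 8097120
2DS/H = 8097120 / 12.1 = 669183.5
EOQ = sqrt(669183.5) = 818.0 units

818.0 units


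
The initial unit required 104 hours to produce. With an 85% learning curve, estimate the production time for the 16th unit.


Formula: T_n = T_1 * (learning_rate)^(log2(n)) where learning_rate = rate/100
Doublings = log2(16) = 4
T_n = 104 * 0.85^4
T_n = 104 * 0.522 = 54.3 hours

54.3 hours


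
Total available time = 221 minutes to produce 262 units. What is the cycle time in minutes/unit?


Formula: CT = Available Time / Number of Units
CT = 221 min / 262 units
CT = 0.84 min/unit

0.84 min/unit


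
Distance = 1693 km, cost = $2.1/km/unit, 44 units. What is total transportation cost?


TC = dist * cost * units = 1693 * 2.1 * 44 = $156433.20

$156433.20


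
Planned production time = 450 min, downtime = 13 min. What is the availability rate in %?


Formula: Availability = (Planned Time - Downtime) / Planned Time * 100
Uptime = 450 - 13 = 437 min
Availability = 437 / 450 * 100 = 97.1%

97.1%


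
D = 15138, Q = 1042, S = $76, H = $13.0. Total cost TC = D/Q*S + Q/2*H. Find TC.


TC = 15138/1042 * 76 + 1042/2 * 13.0

$7877.12


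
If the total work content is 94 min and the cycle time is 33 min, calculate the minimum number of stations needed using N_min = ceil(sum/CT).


Formula: N_min = ceil(Sum of Task Times / Cycle Time)
N_min = ceil(94 min / 33 min) = ceil(2.8485)
N_min = 3 stations

3


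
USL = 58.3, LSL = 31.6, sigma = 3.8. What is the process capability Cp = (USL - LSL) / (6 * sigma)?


Cp = (58.3 - 31.6) / (6 * 3.8)

1.17


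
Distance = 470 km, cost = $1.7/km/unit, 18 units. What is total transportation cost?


TC = dist * cost * units = 470 * 1.7 * 18 = $14382.00

$14382.00


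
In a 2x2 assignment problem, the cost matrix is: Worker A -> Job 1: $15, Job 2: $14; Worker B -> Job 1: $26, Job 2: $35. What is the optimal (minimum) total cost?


Option 1: A->1 + B->2 = $15 + $35 = $50
Option 2: A->2 + B->1 = $14 + $26 = $40
Min cost = min($50, $40) = $40

$40


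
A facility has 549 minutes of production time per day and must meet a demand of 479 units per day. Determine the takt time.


Formula: Takt Time = Available Production Time / Customer Demand
Takt = 549 min/day / 479 units/day
Takt = 1.15 min/unit

1.15 min/unit


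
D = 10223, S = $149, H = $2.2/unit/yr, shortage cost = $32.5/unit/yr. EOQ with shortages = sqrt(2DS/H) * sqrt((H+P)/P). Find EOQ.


Formula: EOQ* = sqrt(2DS/H) * sqrt((H+P)/P)
Base EOQ = sqrt(2*10223*149/2.2) = 1176.75 units
Correction = sqrt((2.2+32.5)/32.5) = 1.03329
EOQ* = 1176.75 * 1.03329 = 1215.9 units

1215.9 units


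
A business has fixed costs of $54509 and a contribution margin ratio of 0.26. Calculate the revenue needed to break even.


Formula: BER = Fixed Costs / Contribution Margin Ratio
BER = $54509 / 0.26
BER = $209650.00 (to the nearest cent)

$209650.00


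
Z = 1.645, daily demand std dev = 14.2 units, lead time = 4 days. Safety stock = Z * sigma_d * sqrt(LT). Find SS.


Formula: SS = z * sigma_d * sqrt(LT)
sqrt(LT) = sqrt(4) = 2.0
SS = 1.645 * 14.2 * 2.0
SS = 46.7 units

46.7 units


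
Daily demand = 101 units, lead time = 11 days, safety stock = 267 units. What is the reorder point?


Formula: ROP = (Daily Demand * Lead Time) + Safety Stock
Demand during lead time = 101 * 11 = 1111 units
ROP = 1111 + 267 = 1378 units

1378 units


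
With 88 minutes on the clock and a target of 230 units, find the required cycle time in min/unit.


Formula: CT = Available Time / Number of Units
CT = 88 min / 230 units
CT = 0.38 min/unit

0.38 min/unit


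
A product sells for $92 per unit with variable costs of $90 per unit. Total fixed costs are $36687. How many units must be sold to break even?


Formula: BEQ = Fixed Costs / (Price - Variable Cost)
Contribution margin = $92 - $90 = $2/unit
BEQ = ceil($36687 / $2/unit) = ceil(18343.5) = 18344 units

18344 units


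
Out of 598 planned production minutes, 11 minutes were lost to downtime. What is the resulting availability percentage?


Formula: Availability = (Planned Time - Downtime) / Planned Time * 100
Uptime = 598 - 11 = 587 min
Availability = 587 / 598 * 100 = 98.2%

98.2%


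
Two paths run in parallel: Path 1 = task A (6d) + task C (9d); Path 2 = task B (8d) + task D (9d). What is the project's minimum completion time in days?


Path 1 = 6 + 9 = 15 days
Path 2 = 8 + 9 = 17 days
Duration = max(15, 17) = 17 days

17 days


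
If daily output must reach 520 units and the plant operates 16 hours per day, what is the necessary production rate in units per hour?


Formula: Production Rate = Daily Demand / Available Hours
Rate = 520 units/day / 16 hours/day
Rate = 32.5 units/hour

32.5 units/hour


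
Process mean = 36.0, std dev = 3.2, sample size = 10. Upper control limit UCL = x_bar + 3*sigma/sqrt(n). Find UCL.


UCL = 36.0 + 3 * 3.2 / sqrt(10)

39.04


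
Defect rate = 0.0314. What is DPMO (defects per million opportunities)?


DPMO = defect_rate * 1000000 = 0.0314 * 1000000

31400


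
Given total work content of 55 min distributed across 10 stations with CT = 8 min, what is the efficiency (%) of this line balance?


Formula: Efficiency = Sum of Task Times / (N_stations * CT) * 100
Total station capacity = 10 stations * 8 min = 80 min
Efficiency = 55 / 80 * 100 = 68.8%

68.8%


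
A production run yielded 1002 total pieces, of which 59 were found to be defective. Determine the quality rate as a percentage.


Formula: Quality Rate = Good Pieces / Total Pieces * 100
Good pieces = 1002 - 59 = 943
QR = 943 / 1002 * 100 = 94.1%

94.1%


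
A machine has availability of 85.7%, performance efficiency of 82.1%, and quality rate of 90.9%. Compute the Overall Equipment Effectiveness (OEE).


Formula: OEE = Availability * Performance * Quality / 10000
A * P = 85.7% * 82.1% / 100 = 70.36%
OEE = 70.36% * 90.9% / 100 = 64.0%

64.0%


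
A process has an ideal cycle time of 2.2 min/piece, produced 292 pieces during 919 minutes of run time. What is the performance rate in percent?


Formula: Performance = (Ideal CT * Total Count) / Run Time * 100
Ideal output time = 2.2 * 292 = 642.4 min
Performance = 642.4 / 919 * 100 = 69.9%

69.9%


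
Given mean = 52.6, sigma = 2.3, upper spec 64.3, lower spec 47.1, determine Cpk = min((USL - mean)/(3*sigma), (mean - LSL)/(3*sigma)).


Cpu = (64.3 - 52.6) / (3 * 2.3) = 1.7
Cpl = (52.6 - 47.1) / (3 * 2.3) = 0.8
Cpk = min(1.7, 0.8) = 0.8

0.8
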